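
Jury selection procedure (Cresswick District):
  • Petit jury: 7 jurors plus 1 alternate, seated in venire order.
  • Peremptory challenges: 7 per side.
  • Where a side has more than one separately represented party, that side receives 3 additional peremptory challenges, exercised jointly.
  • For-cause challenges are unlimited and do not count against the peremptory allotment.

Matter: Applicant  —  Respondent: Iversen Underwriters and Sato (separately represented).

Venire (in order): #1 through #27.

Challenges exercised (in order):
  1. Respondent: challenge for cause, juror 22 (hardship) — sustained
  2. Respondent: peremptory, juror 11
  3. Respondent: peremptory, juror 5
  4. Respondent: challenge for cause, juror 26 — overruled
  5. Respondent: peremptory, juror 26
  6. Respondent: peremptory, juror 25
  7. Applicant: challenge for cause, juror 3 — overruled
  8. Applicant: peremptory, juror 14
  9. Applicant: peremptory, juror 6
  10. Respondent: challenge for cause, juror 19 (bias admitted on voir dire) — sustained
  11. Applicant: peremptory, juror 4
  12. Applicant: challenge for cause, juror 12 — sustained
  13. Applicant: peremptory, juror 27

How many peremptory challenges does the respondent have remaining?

6

Respondent allotment: 7 base + 3 multi-party = 10.
Respondent peremptories used: #11, #5, #26, #25 — 4 (for-cause on #22, #26, #19 don't count).
Remaining: 10 − 4 = 6.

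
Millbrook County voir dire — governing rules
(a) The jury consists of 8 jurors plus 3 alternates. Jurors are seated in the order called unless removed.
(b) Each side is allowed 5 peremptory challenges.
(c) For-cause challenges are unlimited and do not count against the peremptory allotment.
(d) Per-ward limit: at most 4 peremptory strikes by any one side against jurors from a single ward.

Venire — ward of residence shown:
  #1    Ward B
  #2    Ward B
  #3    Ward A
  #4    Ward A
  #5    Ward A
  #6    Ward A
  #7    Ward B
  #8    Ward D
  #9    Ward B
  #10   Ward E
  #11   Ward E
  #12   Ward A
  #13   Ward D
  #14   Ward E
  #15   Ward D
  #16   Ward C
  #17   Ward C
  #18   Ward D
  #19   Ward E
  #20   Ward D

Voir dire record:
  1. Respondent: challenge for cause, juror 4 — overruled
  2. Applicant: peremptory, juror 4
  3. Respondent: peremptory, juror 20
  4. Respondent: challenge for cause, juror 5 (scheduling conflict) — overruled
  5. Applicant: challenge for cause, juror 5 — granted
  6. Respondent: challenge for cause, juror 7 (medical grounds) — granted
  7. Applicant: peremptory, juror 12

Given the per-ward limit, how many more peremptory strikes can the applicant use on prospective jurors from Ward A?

Applicant peremptories so far: #4, #12 — 2 of 5 used, 3 left overall.
Against Ward A: #4, #12 — 2 used; per-ward cap 4 leaves 2.
Binding limit: min(3, 2) = 2.

2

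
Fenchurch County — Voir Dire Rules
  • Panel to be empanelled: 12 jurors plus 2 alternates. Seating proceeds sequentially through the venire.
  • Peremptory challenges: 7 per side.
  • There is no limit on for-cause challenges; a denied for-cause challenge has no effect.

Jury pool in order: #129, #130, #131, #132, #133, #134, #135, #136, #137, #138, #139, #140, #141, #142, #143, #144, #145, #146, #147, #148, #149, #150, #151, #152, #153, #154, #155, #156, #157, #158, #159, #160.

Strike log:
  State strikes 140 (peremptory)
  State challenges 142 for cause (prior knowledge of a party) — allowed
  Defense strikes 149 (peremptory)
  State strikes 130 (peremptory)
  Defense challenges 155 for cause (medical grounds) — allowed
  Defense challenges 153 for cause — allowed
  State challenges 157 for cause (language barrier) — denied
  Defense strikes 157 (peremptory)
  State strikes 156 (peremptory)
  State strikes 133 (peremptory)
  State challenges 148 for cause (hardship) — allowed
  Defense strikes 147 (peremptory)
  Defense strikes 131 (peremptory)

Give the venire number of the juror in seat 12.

145

Removed: #130, #131, #133, #140, #142, #147, #148, #149, #153, #155, #156, #157.
Seating in order: seats 1–12 → #129, #132, #134, #135, #136, #137, #138, #139, #141, #143, #144, #145; alternates → #146, #150.
So seat 12 is #145.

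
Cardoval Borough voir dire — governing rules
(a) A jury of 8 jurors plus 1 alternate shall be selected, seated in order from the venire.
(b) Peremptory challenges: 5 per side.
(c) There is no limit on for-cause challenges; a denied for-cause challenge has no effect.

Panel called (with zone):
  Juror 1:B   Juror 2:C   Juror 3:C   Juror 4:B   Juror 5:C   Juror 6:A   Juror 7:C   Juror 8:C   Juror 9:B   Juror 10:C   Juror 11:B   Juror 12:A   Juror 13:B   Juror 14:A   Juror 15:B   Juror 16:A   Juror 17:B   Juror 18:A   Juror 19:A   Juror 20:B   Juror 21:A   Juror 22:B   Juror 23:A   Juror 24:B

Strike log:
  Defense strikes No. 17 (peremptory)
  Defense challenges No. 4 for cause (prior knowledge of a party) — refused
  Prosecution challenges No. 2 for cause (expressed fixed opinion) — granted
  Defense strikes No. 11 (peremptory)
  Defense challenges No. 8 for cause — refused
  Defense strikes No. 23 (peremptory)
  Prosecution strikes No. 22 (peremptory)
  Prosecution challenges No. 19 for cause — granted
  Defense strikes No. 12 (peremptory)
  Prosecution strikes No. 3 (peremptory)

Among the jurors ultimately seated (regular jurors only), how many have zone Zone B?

Removed: #2, #3, #11, #12, #17, #19, #22, #23.
Seated jurors 1–8: #1, #4, #5, #6, #7, #8, #9, #10 (alternates #13 not counted).
Of those, in Zone B: #1, #4, #9 → 3.

3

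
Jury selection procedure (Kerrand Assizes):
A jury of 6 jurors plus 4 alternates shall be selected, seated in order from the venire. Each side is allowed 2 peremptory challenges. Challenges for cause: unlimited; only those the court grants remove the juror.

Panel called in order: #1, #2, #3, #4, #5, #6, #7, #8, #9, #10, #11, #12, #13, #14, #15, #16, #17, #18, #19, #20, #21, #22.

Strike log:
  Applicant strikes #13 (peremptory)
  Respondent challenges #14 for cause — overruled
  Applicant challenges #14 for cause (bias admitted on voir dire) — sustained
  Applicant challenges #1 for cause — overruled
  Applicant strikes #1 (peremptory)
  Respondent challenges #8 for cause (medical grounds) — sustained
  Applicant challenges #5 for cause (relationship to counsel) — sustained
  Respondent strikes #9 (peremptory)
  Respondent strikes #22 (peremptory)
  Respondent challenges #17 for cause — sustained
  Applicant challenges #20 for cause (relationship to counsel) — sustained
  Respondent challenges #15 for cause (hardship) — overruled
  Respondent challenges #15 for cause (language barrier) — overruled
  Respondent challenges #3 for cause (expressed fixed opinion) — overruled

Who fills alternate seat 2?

12

Removed: #1, #5, #8, #9, #13, #14, #17, #20, #22. (#3, #15 stay — for-cause denied.)
Seating in order: seats 1–6 → #2, #3, #4, #6, #7, #10; alternates → #11, #12, #15, #16.
So alternate 2 is #12.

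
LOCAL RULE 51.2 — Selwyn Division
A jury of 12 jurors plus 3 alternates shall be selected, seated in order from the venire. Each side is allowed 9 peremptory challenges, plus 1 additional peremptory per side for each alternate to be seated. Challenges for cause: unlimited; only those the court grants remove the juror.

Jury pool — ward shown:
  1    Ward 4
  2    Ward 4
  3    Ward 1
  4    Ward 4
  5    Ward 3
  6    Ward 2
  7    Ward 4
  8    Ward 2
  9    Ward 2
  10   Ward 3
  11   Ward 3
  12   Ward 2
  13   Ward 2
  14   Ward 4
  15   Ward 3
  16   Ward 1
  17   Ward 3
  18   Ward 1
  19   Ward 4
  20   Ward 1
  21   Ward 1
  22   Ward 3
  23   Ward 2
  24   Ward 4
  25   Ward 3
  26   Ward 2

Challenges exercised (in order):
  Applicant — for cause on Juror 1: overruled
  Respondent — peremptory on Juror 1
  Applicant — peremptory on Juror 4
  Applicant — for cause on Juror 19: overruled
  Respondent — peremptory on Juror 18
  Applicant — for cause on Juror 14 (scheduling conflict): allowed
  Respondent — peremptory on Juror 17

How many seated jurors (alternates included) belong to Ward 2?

5

Removed: #1, #4, #14, #17, #18.
Seated (15 incl. alternates): #2, #3, #5, #6, #7, #8, #9, #10, #11, #12, #13, #15, #16, #19, #20.
Of those, in Ward 2: #6, #8, #9, #12, #13 → 5.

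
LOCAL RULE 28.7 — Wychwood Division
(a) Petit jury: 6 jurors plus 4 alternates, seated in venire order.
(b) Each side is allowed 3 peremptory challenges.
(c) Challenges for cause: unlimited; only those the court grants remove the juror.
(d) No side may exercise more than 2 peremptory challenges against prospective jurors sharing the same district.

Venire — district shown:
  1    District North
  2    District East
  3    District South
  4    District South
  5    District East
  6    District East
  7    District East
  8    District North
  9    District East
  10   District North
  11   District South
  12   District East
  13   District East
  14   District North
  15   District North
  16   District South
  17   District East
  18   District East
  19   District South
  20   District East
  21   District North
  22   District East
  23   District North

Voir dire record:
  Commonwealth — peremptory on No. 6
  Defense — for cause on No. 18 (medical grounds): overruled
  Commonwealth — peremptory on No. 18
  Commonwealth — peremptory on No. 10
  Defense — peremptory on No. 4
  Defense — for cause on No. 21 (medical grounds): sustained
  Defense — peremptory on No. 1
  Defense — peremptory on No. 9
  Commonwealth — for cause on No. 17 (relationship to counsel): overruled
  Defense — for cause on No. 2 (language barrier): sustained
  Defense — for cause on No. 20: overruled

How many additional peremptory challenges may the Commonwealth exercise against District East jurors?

Commonwealth peremptories so far: #6, #18, #10 — 3 of 3 used, 0 left overall.
Against District East: #6, #18 — 2 used; per-district cap 2 leaves 0.
Binding limit: min(0, 0) = 0.

0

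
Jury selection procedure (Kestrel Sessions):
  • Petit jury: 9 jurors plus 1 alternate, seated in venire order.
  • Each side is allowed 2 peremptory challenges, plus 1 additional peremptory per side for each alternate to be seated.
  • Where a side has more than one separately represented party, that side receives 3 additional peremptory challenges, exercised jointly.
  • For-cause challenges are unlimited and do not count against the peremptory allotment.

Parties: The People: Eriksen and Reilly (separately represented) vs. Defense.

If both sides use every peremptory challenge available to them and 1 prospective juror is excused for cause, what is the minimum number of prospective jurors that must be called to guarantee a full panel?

Seats to fill: 9 + 1 alternates = 10.
Peremptories — The People: 2 + 1×1 + 3 = 6; Defense: 2 + 1×1 = 3; total 9.
For-cause removals: 1.
Minimum venire: 10 + 9 + 1 = 20.

20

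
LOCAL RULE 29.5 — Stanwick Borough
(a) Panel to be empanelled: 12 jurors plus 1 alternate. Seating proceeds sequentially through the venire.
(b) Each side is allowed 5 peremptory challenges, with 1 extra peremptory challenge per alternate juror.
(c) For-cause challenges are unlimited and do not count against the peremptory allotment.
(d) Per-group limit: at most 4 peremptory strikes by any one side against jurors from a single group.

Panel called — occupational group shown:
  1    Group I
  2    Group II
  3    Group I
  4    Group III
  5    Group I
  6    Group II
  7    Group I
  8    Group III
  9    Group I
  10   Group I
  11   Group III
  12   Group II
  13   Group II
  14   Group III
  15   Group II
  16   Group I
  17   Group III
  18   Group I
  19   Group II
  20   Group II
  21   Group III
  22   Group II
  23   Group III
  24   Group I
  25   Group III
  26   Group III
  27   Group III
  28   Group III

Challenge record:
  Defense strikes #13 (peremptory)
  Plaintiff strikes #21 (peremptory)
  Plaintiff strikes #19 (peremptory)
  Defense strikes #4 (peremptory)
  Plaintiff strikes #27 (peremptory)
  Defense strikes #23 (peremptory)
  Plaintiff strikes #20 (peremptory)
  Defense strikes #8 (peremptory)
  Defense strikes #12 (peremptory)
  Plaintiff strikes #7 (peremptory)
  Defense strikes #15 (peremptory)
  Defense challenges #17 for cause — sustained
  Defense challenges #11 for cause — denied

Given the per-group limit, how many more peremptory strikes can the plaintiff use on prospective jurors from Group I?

Plaintiff peremptories so far: #21, #19, #27, #20, #7 — 5 of 6 used, 1 left overall.
Against Group I: #7 — 1 used; per-group cap 4 leaves 3.
Binding limit: min(1, 3) = 1.

1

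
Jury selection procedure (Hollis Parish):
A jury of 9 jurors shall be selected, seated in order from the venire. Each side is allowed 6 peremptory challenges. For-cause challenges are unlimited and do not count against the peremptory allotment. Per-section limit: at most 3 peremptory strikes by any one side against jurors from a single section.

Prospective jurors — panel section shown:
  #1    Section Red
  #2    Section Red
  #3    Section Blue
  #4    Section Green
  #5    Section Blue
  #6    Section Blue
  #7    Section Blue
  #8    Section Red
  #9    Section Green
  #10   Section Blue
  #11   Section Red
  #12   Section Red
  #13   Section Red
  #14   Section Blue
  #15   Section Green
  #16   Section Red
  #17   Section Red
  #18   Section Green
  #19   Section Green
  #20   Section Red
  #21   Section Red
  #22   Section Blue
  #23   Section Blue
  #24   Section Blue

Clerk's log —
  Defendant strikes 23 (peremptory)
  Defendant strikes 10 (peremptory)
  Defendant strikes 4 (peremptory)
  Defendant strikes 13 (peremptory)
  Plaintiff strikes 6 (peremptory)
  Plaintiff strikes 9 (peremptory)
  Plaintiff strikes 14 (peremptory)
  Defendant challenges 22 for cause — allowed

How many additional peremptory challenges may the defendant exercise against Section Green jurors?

2

Defendant peremptories so far: #23, #10, #4, #13 — 4 of 6 used, 2 left overall.
Against Section Green: #4 — 1 used; per-section cap 3 leaves 2.
Binding limit: min(2, 2) = 2.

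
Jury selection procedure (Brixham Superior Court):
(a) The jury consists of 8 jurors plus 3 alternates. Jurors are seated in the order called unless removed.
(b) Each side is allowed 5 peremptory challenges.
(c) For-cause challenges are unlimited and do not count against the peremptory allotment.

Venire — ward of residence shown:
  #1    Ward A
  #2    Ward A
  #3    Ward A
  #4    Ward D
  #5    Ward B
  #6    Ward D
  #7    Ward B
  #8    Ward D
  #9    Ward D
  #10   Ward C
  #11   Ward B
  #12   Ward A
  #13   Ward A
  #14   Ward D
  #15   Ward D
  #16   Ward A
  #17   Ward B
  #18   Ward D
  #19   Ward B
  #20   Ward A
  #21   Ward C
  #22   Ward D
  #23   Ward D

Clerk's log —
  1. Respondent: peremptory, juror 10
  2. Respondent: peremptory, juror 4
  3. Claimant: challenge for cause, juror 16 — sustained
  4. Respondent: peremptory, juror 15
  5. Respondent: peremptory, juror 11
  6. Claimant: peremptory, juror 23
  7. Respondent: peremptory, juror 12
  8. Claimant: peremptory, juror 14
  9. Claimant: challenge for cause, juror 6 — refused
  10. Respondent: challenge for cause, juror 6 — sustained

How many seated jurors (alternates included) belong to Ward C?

0

Removed: #4, #6, #10, #11, #12, #14, #15, #16, #23.
Seated (11 incl. alternates): #1, #2, #3, #5, #7, #8, #9, #13, #17, #18, #19.
None of those are in Ward C → 0.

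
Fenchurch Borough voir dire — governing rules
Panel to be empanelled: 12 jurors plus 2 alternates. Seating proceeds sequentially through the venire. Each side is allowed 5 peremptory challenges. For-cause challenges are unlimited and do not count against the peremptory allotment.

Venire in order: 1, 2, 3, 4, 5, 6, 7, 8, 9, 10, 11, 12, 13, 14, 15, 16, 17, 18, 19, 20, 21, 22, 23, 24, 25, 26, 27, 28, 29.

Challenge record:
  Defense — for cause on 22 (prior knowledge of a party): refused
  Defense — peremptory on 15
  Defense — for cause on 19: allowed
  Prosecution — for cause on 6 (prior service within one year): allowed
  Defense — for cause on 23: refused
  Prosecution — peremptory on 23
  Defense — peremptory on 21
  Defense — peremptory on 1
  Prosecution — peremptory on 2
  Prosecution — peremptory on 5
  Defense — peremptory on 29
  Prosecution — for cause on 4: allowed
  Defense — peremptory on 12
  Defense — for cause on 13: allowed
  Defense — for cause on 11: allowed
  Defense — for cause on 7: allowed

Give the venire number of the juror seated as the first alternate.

Removed: #1, #2, #4, #5, #6, #7, #11, #12, #13, #15, #19, #21, #23, #29. (#22 stays — for-cause denied.)
Seating in order: seats 1–12 → #3, #8, #9, #10, #14, #16, #17, #18, #20, #22, #24, #25; alternates → #26, #27.
So alternate 1 is #26.

26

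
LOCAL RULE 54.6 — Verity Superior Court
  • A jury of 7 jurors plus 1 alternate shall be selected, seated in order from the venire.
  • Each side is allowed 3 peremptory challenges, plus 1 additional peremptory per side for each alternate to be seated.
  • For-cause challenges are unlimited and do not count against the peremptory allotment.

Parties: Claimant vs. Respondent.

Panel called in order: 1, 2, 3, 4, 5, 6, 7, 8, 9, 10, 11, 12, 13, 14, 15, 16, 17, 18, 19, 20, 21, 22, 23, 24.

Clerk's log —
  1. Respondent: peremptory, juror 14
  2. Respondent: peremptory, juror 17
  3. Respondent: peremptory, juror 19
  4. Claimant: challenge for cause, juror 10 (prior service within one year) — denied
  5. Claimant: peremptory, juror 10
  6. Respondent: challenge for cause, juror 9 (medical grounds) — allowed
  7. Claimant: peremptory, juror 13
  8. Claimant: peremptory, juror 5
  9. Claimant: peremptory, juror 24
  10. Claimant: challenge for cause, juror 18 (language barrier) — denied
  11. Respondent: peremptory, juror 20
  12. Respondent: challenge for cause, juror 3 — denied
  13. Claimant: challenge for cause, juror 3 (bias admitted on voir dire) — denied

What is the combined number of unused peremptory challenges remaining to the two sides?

Claimant allotment: 3 base + 1 × 1 alternate = 4. Respondent allotment: 3 base + 1 × 1 alternate = 4.
Claimant peremptories used: #10, #13, #5, #24 — 4 (for-cause on #10, #18, #3 don't count).
Respondent peremptories used: #14, #17, #19, #20 — 4 (for-cause on #9, #3 don't count).
Remaining: (4 − 4) + (4 − 4) = 0.

0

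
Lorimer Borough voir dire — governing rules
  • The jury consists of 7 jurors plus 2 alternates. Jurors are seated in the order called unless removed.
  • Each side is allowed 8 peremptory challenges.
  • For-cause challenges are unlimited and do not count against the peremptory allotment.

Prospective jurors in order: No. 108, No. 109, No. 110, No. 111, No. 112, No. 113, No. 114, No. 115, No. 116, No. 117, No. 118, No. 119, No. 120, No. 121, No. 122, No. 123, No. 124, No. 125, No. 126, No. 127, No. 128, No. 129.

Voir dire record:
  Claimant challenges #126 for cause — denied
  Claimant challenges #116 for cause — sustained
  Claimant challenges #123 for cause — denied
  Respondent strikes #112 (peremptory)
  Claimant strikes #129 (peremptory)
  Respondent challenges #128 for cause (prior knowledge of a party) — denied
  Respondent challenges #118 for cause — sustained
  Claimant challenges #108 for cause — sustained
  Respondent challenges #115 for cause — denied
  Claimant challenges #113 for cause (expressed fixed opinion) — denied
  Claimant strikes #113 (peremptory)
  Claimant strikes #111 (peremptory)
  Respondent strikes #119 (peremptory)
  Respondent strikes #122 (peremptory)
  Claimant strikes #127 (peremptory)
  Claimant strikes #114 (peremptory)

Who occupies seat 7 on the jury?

123

Removed: #108, #111, #112, #113, #114, #116, #118, #119, #122, #127, #129. (#115, #123, #126, #128 stay — for-cause denied.)
Seating in order: seats 1–7 → #109, #110, #115, #117, #120, #121, #123; alternates → #124, #125.
So seat 7 is #123.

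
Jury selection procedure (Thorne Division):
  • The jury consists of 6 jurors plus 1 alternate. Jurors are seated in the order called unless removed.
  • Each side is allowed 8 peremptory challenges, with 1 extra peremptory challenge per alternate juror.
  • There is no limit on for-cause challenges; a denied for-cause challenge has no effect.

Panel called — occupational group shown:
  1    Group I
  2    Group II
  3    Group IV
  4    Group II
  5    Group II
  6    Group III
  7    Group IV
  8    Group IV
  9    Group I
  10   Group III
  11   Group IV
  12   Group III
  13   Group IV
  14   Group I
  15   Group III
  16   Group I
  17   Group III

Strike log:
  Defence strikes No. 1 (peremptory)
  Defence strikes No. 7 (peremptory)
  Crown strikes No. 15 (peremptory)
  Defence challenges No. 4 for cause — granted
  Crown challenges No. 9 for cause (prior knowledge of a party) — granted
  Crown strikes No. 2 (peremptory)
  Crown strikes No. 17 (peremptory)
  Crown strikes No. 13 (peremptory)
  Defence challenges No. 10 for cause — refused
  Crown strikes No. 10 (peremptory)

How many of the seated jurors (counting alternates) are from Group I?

1

Removed: #1, #2, #4, #7, #9, #10, #13, #15, #17.
Seated (7 incl. alternates): #3, #5, #6, #8, #11, #12, #14.
Of those, in Group I: #14 → 1.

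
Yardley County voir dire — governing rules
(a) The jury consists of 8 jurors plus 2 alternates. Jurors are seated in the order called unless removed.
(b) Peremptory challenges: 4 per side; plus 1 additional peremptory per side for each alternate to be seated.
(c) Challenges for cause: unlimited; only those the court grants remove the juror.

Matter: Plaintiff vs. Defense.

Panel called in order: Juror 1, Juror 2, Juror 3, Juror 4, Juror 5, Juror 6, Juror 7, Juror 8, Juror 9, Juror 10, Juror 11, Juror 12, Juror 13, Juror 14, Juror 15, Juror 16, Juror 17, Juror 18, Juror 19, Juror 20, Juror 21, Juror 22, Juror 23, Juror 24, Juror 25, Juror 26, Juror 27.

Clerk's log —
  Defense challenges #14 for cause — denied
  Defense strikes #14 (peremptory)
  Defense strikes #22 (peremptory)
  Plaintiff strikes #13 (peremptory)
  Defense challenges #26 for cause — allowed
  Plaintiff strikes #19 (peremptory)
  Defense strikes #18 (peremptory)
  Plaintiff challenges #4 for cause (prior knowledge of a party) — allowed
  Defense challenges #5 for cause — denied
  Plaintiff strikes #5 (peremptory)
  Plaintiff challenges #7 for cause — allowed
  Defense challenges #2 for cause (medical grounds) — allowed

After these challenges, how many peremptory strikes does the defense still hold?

3

Defense allotment: 4 base + 1 × 2 alternates = 6.
Defense peremptories used: #14, #22, #18 — 3 (for-cause on #14, #26, #5, #2 don't count).
Remaining: 6 − 3 = 3.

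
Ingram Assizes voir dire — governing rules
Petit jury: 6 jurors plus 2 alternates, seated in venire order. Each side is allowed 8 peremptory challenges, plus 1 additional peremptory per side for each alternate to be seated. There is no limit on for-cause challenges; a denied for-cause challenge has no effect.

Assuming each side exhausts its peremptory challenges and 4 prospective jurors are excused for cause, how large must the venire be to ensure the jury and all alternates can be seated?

Seats to fill: 6 + 2 alternates = 8.
Peremptories: 8 + 1×2 = 10 per side × 2 sides = 20.
For-cause removals: 4.
Minimum venire: 8 + 20 + 4 = 32.

32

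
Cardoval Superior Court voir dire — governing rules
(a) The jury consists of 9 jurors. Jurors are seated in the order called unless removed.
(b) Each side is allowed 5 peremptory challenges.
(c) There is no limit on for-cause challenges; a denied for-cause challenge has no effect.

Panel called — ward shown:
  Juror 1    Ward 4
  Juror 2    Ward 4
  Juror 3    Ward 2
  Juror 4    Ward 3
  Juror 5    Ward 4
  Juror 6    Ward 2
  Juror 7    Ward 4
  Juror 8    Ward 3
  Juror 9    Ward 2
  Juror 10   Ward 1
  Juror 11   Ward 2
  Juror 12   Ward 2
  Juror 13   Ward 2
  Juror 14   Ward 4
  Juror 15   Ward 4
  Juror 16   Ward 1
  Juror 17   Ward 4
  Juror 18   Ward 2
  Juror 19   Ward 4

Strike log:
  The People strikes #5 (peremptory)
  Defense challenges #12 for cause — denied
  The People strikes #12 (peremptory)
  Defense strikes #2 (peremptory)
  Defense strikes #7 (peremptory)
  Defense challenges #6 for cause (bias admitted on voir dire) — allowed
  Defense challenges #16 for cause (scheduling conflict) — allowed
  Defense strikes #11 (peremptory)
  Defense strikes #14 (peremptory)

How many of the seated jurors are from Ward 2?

Removed: #2, #5, #6, #7, #11, #12, #14, #16.
Seated jurors 1–9: #1, #3, #4, #8, #9, #10, #13, #15, #17.
Of those, in Ward 2: #3, #9, #13 → 3.

3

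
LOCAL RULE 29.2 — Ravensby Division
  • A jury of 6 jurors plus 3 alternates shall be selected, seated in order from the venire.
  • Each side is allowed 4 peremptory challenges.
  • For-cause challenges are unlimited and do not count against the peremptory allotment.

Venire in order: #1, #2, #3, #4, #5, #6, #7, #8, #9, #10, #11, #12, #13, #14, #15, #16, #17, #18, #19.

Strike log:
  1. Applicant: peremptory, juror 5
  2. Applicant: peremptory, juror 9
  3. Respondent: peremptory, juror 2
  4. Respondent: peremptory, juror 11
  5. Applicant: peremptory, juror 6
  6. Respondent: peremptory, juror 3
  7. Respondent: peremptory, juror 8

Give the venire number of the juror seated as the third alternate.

Removed: #2, #3, #5, #6, #8, #9, #11.
Seating in order: seats 1–6 → #1, #4, #7, #10, #12, #13; alternates → #14, #15, #16.
So alternate 3 is #16.

16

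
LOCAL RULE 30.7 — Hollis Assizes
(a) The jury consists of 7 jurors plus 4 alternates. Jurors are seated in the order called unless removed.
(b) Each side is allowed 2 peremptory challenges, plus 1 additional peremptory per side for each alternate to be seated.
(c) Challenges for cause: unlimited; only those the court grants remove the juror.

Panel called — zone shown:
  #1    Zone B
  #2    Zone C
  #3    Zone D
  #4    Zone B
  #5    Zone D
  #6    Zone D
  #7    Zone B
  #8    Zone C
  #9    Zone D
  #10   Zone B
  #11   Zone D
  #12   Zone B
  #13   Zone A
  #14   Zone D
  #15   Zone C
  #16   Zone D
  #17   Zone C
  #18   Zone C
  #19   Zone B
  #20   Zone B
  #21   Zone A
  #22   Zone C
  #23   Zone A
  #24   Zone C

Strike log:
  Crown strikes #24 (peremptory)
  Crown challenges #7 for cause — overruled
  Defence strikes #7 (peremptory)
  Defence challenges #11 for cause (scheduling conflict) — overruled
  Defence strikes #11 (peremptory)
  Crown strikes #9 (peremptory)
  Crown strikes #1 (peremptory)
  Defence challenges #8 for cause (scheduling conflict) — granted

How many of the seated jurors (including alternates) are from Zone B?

Removed: #1, #7, #8, #9, #11, #24.
Seated (11 incl. alternates): #2, #3, #4, #5, #6, #10, #12, #13, #14, #15, #16.
Of those, in Zone B: #4, #10, #12 → 3.

3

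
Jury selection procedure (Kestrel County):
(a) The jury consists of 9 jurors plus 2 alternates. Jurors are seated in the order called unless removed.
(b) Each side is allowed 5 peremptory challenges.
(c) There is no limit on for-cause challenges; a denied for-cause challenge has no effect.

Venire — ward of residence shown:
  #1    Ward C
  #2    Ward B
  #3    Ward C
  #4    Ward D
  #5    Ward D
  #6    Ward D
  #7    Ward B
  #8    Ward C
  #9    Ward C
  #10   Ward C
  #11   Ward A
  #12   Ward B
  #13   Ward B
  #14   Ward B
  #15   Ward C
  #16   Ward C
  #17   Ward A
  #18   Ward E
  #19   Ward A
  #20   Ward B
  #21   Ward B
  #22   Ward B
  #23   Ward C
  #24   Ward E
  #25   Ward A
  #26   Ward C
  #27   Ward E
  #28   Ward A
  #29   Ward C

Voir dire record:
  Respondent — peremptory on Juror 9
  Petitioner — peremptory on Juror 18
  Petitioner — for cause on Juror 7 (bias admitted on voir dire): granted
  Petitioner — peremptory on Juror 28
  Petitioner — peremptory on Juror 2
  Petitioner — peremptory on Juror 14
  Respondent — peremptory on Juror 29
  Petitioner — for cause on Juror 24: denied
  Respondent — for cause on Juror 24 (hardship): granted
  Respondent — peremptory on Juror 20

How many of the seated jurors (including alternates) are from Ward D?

3

Removed: #2, #7, #9, #14, #18, #20, #24, #28, #29.
Seated (11 incl. alternates): #1, #3, #4, #5, #6, #8, #10, #11, #12, #13, #15.
Of those, in Ward D: #4, #5, #6 → 3.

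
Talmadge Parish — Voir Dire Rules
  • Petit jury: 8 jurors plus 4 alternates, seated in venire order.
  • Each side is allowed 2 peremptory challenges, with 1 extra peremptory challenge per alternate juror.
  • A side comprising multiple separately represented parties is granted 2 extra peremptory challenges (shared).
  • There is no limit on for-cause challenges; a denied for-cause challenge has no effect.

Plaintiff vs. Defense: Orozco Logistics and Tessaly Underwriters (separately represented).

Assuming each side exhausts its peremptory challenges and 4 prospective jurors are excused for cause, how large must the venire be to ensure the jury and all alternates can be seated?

Seats to fill: 8 + 4 alternates = 12.
Peremptories — Plaintiff: 2 + 1×4 = 6; Defense: 2 + 1×4 + 2 = 8; total 14.
For-cause removals: 4.
Minimum venire: 12 + 14 + 4 = 30.

30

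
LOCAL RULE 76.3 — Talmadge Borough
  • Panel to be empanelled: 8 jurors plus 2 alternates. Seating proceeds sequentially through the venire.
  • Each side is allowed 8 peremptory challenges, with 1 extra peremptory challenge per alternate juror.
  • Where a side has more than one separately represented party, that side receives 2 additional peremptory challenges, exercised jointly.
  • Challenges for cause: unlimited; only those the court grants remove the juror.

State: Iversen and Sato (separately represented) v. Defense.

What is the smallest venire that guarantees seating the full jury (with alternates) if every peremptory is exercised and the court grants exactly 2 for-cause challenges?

Seats to fill: 8 + 2 alternates = 10.
Peremptories — State: 8 + 1×2 + 2 = 12; Defense: 8 + 1×2 = 10; total 22.
For-cause removals: 2.
Minimum venire: 10 + 22 + 2 = 34.

34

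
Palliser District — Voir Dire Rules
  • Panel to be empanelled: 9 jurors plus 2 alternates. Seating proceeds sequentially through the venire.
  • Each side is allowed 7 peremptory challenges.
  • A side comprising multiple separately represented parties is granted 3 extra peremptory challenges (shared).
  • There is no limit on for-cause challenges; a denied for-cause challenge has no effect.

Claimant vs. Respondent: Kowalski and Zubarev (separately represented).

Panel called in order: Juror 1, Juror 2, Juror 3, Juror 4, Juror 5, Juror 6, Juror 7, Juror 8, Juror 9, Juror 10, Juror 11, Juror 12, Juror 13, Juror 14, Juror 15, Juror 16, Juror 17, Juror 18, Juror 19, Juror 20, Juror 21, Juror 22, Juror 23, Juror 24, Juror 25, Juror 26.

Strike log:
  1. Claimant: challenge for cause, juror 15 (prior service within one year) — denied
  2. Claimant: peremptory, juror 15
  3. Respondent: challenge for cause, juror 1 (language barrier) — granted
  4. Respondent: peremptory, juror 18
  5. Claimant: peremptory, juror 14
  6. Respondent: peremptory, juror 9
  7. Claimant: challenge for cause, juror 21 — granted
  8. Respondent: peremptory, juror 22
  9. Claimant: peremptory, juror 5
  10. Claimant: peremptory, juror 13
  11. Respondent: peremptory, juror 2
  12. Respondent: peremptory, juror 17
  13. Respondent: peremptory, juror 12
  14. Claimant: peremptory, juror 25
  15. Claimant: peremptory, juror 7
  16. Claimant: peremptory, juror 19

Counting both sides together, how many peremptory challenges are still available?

4

Claimant allotment: 7. Respondent allotment: 7 base + 3 multi-party = 10.
Claimant peremptories used: #15, #14, #5, #13, #25, #7, #19 — 7 (for-cause on #15, #21 don't count).
Respondent peremptories used: #18, #9, #22, #2, #17, #12 — 6 (the for-cause on #1 doesn't count).
Remaining: (7 − 7) + (10 − 6) = 4.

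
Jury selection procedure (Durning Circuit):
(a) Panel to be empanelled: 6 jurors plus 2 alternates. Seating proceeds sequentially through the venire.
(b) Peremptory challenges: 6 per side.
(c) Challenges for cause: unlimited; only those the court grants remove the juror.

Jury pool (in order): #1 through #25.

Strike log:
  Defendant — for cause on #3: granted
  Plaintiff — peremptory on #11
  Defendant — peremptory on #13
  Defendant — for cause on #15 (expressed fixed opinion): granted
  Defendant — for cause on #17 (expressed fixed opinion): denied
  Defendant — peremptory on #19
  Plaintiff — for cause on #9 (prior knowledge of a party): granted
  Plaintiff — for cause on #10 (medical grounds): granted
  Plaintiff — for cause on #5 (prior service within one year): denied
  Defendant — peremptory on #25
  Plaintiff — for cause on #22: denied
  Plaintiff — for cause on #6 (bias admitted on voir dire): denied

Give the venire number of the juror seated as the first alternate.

8

Removed: #3, #9, #10, #11, #13, #15, #19, #25. (#5, #6, #17, #22 stay — for-cause denied.)
Filling seats in venire order through position 7: #1, #2, #4, #5, #6, #7, #8.
So alternate 1 is #8.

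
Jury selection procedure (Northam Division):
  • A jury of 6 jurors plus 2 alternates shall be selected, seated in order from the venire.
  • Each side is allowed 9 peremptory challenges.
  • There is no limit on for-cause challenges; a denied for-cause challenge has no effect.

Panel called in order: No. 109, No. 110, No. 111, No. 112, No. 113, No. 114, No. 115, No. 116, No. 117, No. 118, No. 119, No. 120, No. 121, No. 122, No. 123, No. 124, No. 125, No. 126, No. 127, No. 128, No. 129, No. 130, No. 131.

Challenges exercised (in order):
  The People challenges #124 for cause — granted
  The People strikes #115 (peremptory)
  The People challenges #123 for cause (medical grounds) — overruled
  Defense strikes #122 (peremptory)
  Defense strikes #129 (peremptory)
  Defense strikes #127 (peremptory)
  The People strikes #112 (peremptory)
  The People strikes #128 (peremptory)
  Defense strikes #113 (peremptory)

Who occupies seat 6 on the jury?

117

Removed: #112, #113, #115, #122, #124, #127, #128, #129. (#123 stays — for-cause denied.)
Seating in order: seats 1–6 → #109, #110, #111, #114, #116, #117; alternates → #118, #119.
So seat 6 is #117.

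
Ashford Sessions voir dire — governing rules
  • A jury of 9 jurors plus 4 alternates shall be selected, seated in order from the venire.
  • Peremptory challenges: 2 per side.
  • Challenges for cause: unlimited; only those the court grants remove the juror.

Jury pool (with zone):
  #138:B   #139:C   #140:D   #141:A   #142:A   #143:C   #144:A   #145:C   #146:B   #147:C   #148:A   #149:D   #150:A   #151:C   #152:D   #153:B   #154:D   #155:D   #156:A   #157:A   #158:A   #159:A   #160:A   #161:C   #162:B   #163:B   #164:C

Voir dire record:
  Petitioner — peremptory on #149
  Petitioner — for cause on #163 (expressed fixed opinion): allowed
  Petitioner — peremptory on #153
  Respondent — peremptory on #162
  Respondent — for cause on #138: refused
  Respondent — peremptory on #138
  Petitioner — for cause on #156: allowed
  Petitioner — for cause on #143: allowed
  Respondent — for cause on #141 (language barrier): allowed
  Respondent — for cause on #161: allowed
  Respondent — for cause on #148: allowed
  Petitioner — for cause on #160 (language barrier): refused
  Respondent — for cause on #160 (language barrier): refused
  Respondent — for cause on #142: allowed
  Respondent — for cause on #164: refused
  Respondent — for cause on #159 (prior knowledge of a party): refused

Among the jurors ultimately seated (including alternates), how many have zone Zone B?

Removed: #138, #141, #142, #143, #148, #149, #153, #156, #161, #162, #163.
Seated (13 incl. alternates): #139, #140, #144, #145, #146, #147, #150, #151, #152, #154, #155, #157, #158.
Of those, in Zone B: #146 → 1.

1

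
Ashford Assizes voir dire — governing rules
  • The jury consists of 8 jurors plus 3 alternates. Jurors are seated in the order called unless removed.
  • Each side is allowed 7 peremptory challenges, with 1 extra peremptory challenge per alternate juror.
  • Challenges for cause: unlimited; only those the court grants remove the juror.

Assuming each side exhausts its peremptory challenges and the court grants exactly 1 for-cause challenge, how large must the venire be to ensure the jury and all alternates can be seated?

Seats to fill: 8 + 3 alternates = 11.
Peremptories: 7 + 1×3 = 10 per side × 2 sides = 20.
For-cause removals: 1.
Minimum venire: 11 + 20 + 1 = 32.

32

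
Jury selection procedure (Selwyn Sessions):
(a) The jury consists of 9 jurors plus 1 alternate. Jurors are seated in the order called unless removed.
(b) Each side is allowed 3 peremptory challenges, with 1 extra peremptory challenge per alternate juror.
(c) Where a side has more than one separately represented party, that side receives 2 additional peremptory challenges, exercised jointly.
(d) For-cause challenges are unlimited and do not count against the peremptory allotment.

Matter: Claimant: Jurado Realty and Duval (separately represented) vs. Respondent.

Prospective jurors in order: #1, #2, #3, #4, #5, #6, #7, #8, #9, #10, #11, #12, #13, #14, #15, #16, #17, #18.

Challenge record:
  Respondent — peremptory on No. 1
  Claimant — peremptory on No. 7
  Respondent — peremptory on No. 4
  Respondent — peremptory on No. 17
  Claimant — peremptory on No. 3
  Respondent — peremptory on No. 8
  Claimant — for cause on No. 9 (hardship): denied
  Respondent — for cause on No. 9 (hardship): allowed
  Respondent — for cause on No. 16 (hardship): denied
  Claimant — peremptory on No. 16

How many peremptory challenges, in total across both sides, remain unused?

3

Claimant allotment: 3 base + 1 × 1 alternate + 2 multi-party = 6. Respondent allotment: 3 base + 1 × 1 alternate = 4.
Claimant peremptories used: #7, #3, #16 — 3 (the for-cause on #9 doesn't count).
Respondent peremptories used: #1, #4, #17, #8 — 4 (for-cause on #9, #16 don't count).
Remaining: (6 − 3) + (4 − 4) = 3.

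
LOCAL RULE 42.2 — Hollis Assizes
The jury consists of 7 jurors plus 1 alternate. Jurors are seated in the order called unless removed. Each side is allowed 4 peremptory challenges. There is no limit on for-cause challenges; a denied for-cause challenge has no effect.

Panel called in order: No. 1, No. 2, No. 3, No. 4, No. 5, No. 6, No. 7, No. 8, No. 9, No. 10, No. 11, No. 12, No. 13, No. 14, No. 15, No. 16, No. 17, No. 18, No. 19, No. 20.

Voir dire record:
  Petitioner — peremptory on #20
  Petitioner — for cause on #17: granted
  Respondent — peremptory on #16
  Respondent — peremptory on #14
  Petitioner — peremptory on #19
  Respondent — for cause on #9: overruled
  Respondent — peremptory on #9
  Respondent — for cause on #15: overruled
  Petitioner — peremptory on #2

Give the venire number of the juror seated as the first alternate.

Removed: #2, #9, #14, #16, #17, #19, #20. (#15 stays — for-cause denied.)
Seating in order: seats 1–7 → #1, #3, #4, #5, #6, #7, #8; alternates → #10.
So alternate 1 is #10.

10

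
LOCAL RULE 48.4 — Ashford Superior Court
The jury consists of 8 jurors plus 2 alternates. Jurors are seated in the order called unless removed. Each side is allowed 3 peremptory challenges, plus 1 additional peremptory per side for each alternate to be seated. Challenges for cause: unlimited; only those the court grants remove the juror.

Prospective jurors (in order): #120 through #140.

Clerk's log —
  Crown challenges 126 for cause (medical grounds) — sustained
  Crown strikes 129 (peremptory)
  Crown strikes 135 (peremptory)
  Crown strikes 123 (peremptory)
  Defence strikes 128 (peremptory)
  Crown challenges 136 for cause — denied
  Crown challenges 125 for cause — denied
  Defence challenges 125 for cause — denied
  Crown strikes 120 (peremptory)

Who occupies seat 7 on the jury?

131

Removed: #120, #123, #126, #128, #129, #135. (#125, #136 stay — for-cause denied.)
Filling seats in venire order through position 7: #121, #122, #124, #125, #127, #130, #131.
So seat 7 is #131.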